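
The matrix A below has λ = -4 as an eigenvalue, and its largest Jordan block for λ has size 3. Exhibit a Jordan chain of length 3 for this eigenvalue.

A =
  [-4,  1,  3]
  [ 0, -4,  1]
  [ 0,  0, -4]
A Jordan chain for λ = -4 of length 3:
v_1 = (1, 0, 0)ᵀ
v_2 = (3, 1, 0)ᵀ
v_3 = (0, 0, 1)ᵀ

Let N = A − (-4)·I. We want v_3 with N^3 v_3 = 0 but N^2 v_3 ≠ 0; then v_{j-1} := N · v_j for j = 3, …, 2.

Pick v_3 = (0, 0, 1)ᵀ.
Then v_2 = N · v_3 = (3, 1, 0)ᵀ.
Then v_1 = N · v_2 = (1, 0, 0)ᵀ.

Sanity check: (A − (-4)·I) v_1 = (0, 0, 0)ᵀ = 0. ✓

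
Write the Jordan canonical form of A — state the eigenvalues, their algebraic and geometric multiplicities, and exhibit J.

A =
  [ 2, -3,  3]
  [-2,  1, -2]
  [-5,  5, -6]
J_2(-1) ⊕ J_1(-1)

The characteristic polynomial is
  det(x·I − A) = x^3 + 3*x^2 + 3*x + 1 = (x + 1)^3

Eigenvalues and multiplicities (the geometric multiplicity of λ is n − rank(A − λI), which equals the number of Jordan blocks for λ):
  λ = -1: algebraic multiplicity = 3, geometric multiplicity = 2

Determining the block sizes for each eigenvalue:
  λ = -1: 2 blocks summing to 3 forces exactly one block of size 2 and the rest size 1 → block sizes [2, 1]

Assembling the blocks gives a Jordan form
J =
  [-1,  1,  0]
  [ 0, -1,  0]
  [ 0,  0, -1]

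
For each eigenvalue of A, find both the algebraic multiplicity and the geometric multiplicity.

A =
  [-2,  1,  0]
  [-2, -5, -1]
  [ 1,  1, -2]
λ = -3: alg = 3, geom = 1

Step 1 — factor the characteristic polynomial to read off the algebraic multiplicities:
  χ_A(x) = (x + 3)^3

Step 2 — compute geometric multiplicities via the rank-nullity identity g(λ) = n − rank(A − λI):
  rank(A − (-3)·I) = 2, so dim ker(A − (-3)·I) = n − 2 = 1

Summary:
  λ = -3: algebraic multiplicity = 3, geometric multiplicity = 1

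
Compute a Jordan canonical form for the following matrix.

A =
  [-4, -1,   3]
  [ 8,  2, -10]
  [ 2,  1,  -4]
J_3(-2)

The characteristic polynomial is
  det(x·I − A) = x^3 + 6*x^2 + 12*x + 8 = (x + 2)^3

Eigenvalues and multiplicities (the geometric multiplicity of λ is n − rank(A − λI), which equals the number of Jordan blocks for λ):
  λ = -2: algebraic multiplicity = 3, geometric multiplicity = 1

Determining the block sizes for each eigenvalue:
  λ = -2: one block (gm = 1), so the single block has size am = 3 → block sizes [3]

Assembling the blocks gives a Jordan form
J =
  [-2,  1,  0]
  [ 0, -2,  1]
  [ 0,  0, -2]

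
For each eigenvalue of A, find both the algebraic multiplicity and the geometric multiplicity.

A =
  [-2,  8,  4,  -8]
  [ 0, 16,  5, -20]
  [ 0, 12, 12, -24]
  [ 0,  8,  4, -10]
λ = -2: alg = 1, geom = 1; λ = 6: alg = 3, geom = 2

Step 1 — factor the characteristic polynomial to read off the algebraic multiplicities:
  χ_A(x) = (x - 6)^3*(x + 2)

Step 2 — compute geometric multiplicities via the rank-nullity identity g(λ) = n − rank(A − λI):
  rank(A − (-2)·I) = 3, so dim ker(A − (-2)·I) = n − 3 = 1
  rank(A − (6)·I) = 2, so dim ker(A − (6)·I) = n − 2 = 2

Summary:
  λ = -2: algebraic multiplicity = 1, geometric multiplicity = 1
  λ = 6: algebraic multiplicity = 3, geometric multiplicity = 2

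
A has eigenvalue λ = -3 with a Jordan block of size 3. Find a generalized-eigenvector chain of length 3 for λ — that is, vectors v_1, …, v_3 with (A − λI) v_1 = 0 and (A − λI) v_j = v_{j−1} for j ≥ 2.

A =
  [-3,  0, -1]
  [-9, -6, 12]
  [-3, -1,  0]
A Jordan chain for λ = -3 of length 3:
v_1 = (3, -9, 0)ᵀ
v_2 = (0, -9, -3)ᵀ
v_3 = (1, 0, 0)ᵀ

Let N = A − (-3)·I. We want v_3 with N^3 v_3 = 0 but N^2 v_3 ≠ 0; then v_{j-1} := N · v_j for j = 3, …, 2.

Pick v_3 = (1, 0, 0)ᵀ.
Then v_2 = N · v_3 = (0, -9, -3)ᵀ.
Then v_1 = N · v_2 = (3, -9, 0)ᵀ.

Sanity check: (A − (-3)·I) v_1 = (0, 0, 0)ᵀ = 0. ✓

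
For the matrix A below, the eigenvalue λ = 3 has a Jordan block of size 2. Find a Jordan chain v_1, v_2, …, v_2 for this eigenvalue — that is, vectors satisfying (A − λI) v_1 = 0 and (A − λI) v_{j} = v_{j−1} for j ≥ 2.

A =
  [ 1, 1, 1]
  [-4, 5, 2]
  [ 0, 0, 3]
A Jordan chain for λ = 3 of length 2:
v_1 = (-2, -4, 0)ᵀ
v_2 = (1, 0, 0)ᵀ

Let N = A − (3)·I. We want v_2 with N^2 v_2 = 0 but N^1 v_2 ≠ 0; then v_{j-1} := N · v_j for j = 2, …, 2.

Pick v_2 = (1, 0, 0)ᵀ.
Then v_1 = N · v_2 = (-2, -4, 0)ᵀ.

Sanity check: (A − (3)·I) v_1 = (0, 0, 0)ᵀ = 0. ✓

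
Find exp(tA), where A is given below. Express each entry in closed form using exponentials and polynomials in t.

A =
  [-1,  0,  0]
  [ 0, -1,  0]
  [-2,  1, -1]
e^{tA} =
  [exp(-t), 0, 0]
  [0, exp(-t), 0]
  [-2*t*exp(-t), t*exp(-t), exp(-t)]

Strategy: write A = P · J · P⁻¹ where J is a Jordan canonical form, so e^{tA} = P · e^{tJ} · P⁻¹, and e^{tJ} can be computed block-by-block.

A has Jordan form
J =
  [-1,  1,  0]
  [ 0, -1,  0]
  [ 0,  0, -1]
(up to reordering of blocks).

Per-block formulas:
  For a 1×1 block at λ = -1: exp(t · [-1]) = [e^(-1t)].
  For a 2×2 Jordan block J_2(-1): exp(t · J_2(-1)) = e^(-1t)·(I + t·N), where N is the 2×2 nilpotent shift.

After assembling e^{tJ} and conjugating by P, we get:

e^{tA} =
  [exp(-t), 0, 0]
  [0, exp(-t), 0]
  [-2*t*exp(-t), t*exp(-t), exp(-t)]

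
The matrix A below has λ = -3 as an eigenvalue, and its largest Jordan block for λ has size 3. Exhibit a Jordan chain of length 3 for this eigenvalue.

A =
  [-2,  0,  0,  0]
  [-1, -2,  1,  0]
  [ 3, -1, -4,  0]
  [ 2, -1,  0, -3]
A Jordan chain for λ = -3 of length 3:
v_1 = (0, 0, 0, -1)ᵀ
v_2 = (0, 1, -1, -1)ᵀ
v_3 = (0, 1, 0, 0)ᵀ

Let N = A − (-3)·I. We want v_3 with N^3 v_3 = 0 but N^2 v_3 ≠ 0; then v_{j-1} := N · v_j for j = 3, …, 2.

Pick v_3 = (0, 1, 0, 0)ᵀ.
Then v_2 = N · v_3 = (0, 1, -1, -1)ᵀ.
Then v_1 = N · v_2 = (0, 0, 0, -1)ᵀ.

Sanity check: (A − (-3)·I) v_1 = (0, 0, 0, 0)ᵀ = 0. ✓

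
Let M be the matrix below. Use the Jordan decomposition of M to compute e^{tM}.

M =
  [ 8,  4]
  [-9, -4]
e^{tM} =
  [6*t*exp(2*t) + exp(2*t), 4*t*exp(2*t)]
  [-9*t*exp(2*t), -6*t*exp(2*t) + exp(2*t)]

Strategy: write M = P · J · P⁻¹ where J is a Jordan canonical form, so e^{tM} = P · e^{tJ} · P⁻¹, and e^{tJ} can be computed block-by-block.

M has Jordan form
J =
  [2, 1]
  [0, 2]
(up to reordering of blocks).

Per-block formulas:
  For a 2×2 Jordan block J_2(2): exp(t · J_2(2)) = e^(2t)·(I + t·N), where N is the 2×2 nilpotent shift.

After assembling e^{tJ} and conjugating by P, we get:

e^{tM} =
  [6*t*exp(2*t) + exp(2*t), 4*t*exp(2*t)]
  [-9*t*exp(2*t), -6*t*exp(2*t) + exp(2*t)]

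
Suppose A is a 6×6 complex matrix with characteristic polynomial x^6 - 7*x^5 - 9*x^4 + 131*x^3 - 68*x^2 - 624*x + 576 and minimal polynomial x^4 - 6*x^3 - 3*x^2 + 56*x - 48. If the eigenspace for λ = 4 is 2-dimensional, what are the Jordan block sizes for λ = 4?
Block sizes for λ = 4: [2, 1]

Step 1 — from the characteristic polynomial, algebraic multiplicity of λ = 4 is 3. From dim ker(A − (4)·I) = 2, there are exactly 2 Jordan blocks for λ = 4.
Step 2 — from the minimal polynomial, the factor (x − 4)^2 tells us the largest block for λ = 4 has size 2.
Step 3 — with total size 3, 2 blocks, and largest block 2, the block sizes (in nonincreasing order) are [2, 1].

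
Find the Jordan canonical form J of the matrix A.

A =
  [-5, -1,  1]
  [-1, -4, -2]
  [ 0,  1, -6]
J_3(-5)

The characteristic polynomial is
  det(x·I − A) = x^3 + 15*x^2 + 75*x + 125 = (x + 5)^3

Eigenvalues and multiplicities (the geometric multiplicity of λ is n − rank(A − λI), which equals the number of Jordan blocks for λ):
  λ = -5: algebraic multiplicity = 3, geometric multiplicity = 1

Determining the block sizes for each eigenvalue:
  λ = -5: one block (gm = 1), so the single block has size am = 3 → block sizes [3]

Assembling the blocks gives a Jordan form
J =
  [-5,  1,  0]
  [ 0, -5,  1]
  [ 0,  0, -5]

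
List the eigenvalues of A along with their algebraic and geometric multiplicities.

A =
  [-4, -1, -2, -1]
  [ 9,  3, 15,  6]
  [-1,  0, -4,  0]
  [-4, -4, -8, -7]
λ = -3: alg = 4, geom = 2

Step 1 — factor the characteristic polynomial to read off the algebraic multiplicities:
  χ_A(x) = (x + 3)^4

Step 2 — compute geometric multiplicities via the rank-nullity identity g(λ) = n − rank(A − λI):
  rank(A − (-3)·I) = 2, so dim ker(A − (-3)·I) = n − 2 = 2

Summary:
  λ = -3: algebraic multiplicity = 4, geometric multiplicity = 2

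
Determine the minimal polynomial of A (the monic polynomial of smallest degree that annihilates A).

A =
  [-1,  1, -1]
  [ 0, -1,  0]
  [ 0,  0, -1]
x^2 + 2*x + 1

The characteristic polynomial is χ_A(x) = (x + 1)^3, so the eigenvalues are known. The minimal polynomial is
  m_A(x) = Π_λ (x − λ)^{k_λ}
where k_λ is the size of the *largest* Jordan block for λ (equivalently, the smallest k with (A − λI)^k v = 0 for every generalised eigenvector v of λ).

  λ = -1: largest Jordan block has size 2, contributing (x + 1)^2

So m_A(x) = (x + 1)^2 = x^2 + 2*x + 1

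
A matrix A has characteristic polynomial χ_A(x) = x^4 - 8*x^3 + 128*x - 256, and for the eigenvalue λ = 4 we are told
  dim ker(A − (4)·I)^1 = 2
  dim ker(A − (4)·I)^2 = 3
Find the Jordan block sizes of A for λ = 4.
Block sizes for λ = 4: [2, 1]

From the dimensions of kernels of powers, the number of Jordan blocks of size at least j is d_j − d_{j−1} where d_j = dim ker(N^j) (with d_0 = 0). Computing the differences gives [2, 1].
The number of blocks of size exactly k is (#blocks of size ≥ k) − (#blocks of size ≥ k + 1), so the partition is: 1 block(s) of size 1, 1 block(s) of size 2.
In nonincreasing order the block sizes are [2, 1].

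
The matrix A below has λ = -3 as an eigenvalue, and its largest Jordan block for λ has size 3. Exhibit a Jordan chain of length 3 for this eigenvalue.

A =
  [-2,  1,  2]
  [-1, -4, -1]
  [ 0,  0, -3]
A Jordan chain for λ = -3 of length 3:
v_1 = (1, -1, 0)ᵀ
v_2 = (2, -1, 0)ᵀ
v_3 = (0, 0, 1)ᵀ

Let N = A − (-3)·I. We want v_3 with N^3 v_3 = 0 but N^2 v_3 ≠ 0; then v_{j-1} := N · v_j for j = 3, …, 2.

Pick v_3 = (0, 0, 1)ᵀ.
Then v_2 = N · v_3 = (2, -1, 0)ᵀ.
Then v_1 = N · v_2 = (1, -1, 0)ᵀ.

Sanity check: (A − (-3)·I) v_1 = (0, 0, 0)ᵀ = 0. ✓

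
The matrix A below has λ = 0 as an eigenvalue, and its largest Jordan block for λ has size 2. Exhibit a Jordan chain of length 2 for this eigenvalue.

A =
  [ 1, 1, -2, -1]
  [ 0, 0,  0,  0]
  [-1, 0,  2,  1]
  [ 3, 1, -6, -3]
A Jordan chain for λ = 0 of length 2:
v_1 = (1, 0, -1, 3)ᵀ
v_2 = (1, 0, 0, 0)ᵀ

Let N = A − (0)·I. We want v_2 with N^2 v_2 = 0 but N^1 v_2 ≠ 0; then v_{j-1} := N · v_j for j = 2, …, 2.

Pick v_2 = (1, 0, 0, 0)ᵀ.
Then v_1 = N · v_2 = (1, 0, -1, 3)ᵀ.

Sanity check: (A − (0)·I) v_1 = (0, 0, 0, 0)ᵀ = 0. ✓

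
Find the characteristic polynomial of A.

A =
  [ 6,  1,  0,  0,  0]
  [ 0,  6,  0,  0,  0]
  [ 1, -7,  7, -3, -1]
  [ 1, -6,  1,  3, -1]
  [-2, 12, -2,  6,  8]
x^5 - 30*x^4 + 360*x^3 - 2160*x^2 + 6480*x - 7776

Expanding det(x·I − A) (e.g. by cofactor expansion or by noting that A is similar to its Jordan form J, which has the same characteristic polynomial as A) gives
  χ_A(x) = x^5 - 30*x^4 + 360*x^3 - 2160*x^2 + 6480*x - 7776
which factors as (x - 6)^5. The eigenvalues (with algebraic multiplicities) are λ = 6 with multiplicity 5.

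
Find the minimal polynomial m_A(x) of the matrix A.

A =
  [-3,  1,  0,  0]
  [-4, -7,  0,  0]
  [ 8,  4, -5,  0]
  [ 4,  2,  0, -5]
x^2 + 10*x + 25

The characteristic polynomial is χ_A(x) = (x + 5)^4, so the eigenvalues are known. The minimal polynomial is
  m_A(x) = Π_λ (x − λ)^{k_λ}
where k_λ is the size of the *largest* Jordan block for λ (equivalently, the smallest k with (A − λI)^k v = 0 for every generalised eigenvector v of λ).

  λ = -5: largest Jordan block has size 2, contributing (x + 5)^2

So m_A(x) = (x + 5)^2 = x^2 + 10*x + 25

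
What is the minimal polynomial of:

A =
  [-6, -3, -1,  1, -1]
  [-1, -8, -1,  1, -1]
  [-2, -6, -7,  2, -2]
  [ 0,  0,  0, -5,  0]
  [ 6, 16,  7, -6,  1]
x^3 + 15*x^2 + 75*x + 125

The characteristic polynomial is χ_A(x) = (x + 5)^5, so the eigenvalues are known. The minimal polynomial is
  m_A(x) = Π_λ (x − λ)^{k_λ}
where k_λ is the size of the *largest* Jordan block for λ (equivalently, the smallest k with (A − λI)^k v = 0 for every generalised eigenvector v of λ).

  λ = -5: largest Jordan block has size 3, contributing (x + 5)^3

So m_A(x) = (x + 5)^3 = x^3 + 15*x^2 + 75*x + 125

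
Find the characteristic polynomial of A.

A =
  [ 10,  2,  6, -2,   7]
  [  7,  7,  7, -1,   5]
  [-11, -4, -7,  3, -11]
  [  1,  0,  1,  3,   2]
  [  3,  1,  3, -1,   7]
x^5 - 20*x^4 + 160*x^3 - 640*x^2 + 1280*x - 1024

Expanding det(x·I − A) (e.g. by cofactor expansion or by noting that A is similar to its Jordan form J, which has the same characteristic polynomial as A) gives
  χ_A(x) = x^5 - 20*x^4 + 160*x^3 - 640*x^2 + 1280*x - 1024
which factors as (x - 4)^5. The eigenvalues (with algebraic multiplicities) are λ = 4 with multiplicity 5.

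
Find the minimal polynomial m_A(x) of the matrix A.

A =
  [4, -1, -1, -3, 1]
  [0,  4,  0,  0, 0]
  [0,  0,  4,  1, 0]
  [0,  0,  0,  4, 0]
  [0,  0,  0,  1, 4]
x^2 - 8*x + 16

The characteristic polynomial is χ_A(x) = (x - 4)^5, so the eigenvalues are known. The minimal polynomial is
  m_A(x) = Π_λ (x − λ)^{k_λ}
where k_λ is the size of the *largest* Jordan block for λ (equivalently, the smallest k with (A − λI)^k v = 0 for every generalised eigenvector v of λ).

  λ = 4: largest Jordan block has size 2, contributing (x − 4)^2

So m_A(x) = (x - 4)^2 = x^2 - 8*x + 16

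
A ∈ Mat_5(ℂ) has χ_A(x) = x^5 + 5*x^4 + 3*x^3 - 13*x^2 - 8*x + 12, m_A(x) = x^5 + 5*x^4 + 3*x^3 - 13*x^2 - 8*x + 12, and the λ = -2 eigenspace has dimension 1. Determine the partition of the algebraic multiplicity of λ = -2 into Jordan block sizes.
Block sizes for λ = -2: [2]

Step 1 — from the characteristic polynomial, algebraic multiplicity of λ = -2 is 2. From dim ker(A − (-2)·I) = 1, there are exactly 1 Jordan blocks for λ = -2.
Step 2 — from the minimal polynomial, the factor (x + 2)^2 tells us the largest block for λ = -2 has size 2.
Step 3 — with total size 2, 1 blocks, and largest block 2, the block sizes (in nonincreasing order) are [2].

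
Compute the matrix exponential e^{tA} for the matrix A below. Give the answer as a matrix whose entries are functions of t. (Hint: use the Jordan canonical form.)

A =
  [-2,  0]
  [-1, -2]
e^{tA} =
  [exp(-2*t), 0]
  [-t*exp(-2*t), exp(-2*t)]

Strategy: write A = P · J · P⁻¹ where J is a Jordan canonical form, so e^{tA} = P · e^{tJ} · P⁻¹, and e^{tJ} can be computed block-by-block.

A has Jordan form
J =
  [-2,  1]
  [ 0, -2]
(up to reordering of blocks).

Per-block formulas:
  For a 2×2 Jordan block J_2(-2): exp(t · J_2(-2)) = e^(-2t)·(I + t·N), where N is the 2×2 nilpotent shift.

After assembling e^{tJ} and conjugating by P, we get:

e^{tA} =
  [exp(-2*t), 0]
  [-t*exp(-2*t), exp(-2*t)]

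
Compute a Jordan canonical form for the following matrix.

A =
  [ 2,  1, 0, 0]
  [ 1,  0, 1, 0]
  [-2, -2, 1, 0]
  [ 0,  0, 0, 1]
J_3(1) ⊕ J_1(1)

The characteristic polynomial is
  det(x·I − A) = x^4 - 4*x^3 + 6*x^2 - 4*x + 1 = (x - 1)^4

Eigenvalues and multiplicities (the geometric multiplicity of λ is n − rank(A − λI), which equals the number of Jordan blocks for λ):
  λ = 1: algebraic multiplicity = 4, geometric multiplicity = 2

Determining the block sizes for each eigenvalue:
  λ = 1: with am = 4 and gm = 2, the partition is not yet determined (e.g. several partitions of 4 into 2 parts exist). Let N = A − (1)·I. Computing rank(N^1) = 2, rank(N^2) = 1, rank(N^3) = 0; the number of blocks of size ≥ j is rank(N^{j−1}) − rank(N^j), giving [2, 1, 1]. So we have 1 block(s) of size 3, 1 block(s) of size 1 → block sizes [3, 1]

Assembling the blocks gives a Jordan form
J =
  [1, 1, 0, 0]
  [0, 1, 1, 0]
  [0, 0, 1, 0]
  [0, 0, 0, 1]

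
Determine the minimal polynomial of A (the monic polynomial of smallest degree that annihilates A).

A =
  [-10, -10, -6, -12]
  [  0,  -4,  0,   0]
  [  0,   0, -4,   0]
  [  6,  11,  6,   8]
x^3 + 6*x^2 - 32

The characteristic polynomial is χ_A(x) = (x - 2)*(x + 4)^3, so the eigenvalues are known. The minimal polynomial is
  m_A(x) = Π_λ (x − λ)^{k_λ}
where k_λ is the size of the *largest* Jordan block for λ (equivalently, the smallest k with (A − λI)^k v = 0 for every generalised eigenvector v of λ).

  λ = -4: largest Jordan block has size 2, contributing (x + 4)^2
  λ = 2: largest Jordan block has size 1, contributing (x − 2)

So m_A(x) = (x - 2)*(x + 4)^2 = x^3 + 6*x^2 - 32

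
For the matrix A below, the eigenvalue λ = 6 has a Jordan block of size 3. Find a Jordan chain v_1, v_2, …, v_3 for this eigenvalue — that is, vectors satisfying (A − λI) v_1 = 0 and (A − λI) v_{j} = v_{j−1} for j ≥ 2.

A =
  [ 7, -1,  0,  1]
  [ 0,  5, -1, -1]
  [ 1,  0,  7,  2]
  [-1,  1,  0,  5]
A Jordan chain for λ = 6 of length 3:
v_1 = (1, 0, 1, -1)ᵀ
v_2 = (-1, -1, 0, 1)ᵀ
v_3 = (0, 1, 0, 0)ᵀ

Let N = A − (6)·I. We want v_3 with N^3 v_3 = 0 but N^2 v_3 ≠ 0; then v_{j-1} := N · v_j for j = 3, …, 2.

Pick v_3 = (0, 1, 0, 0)ᵀ.
Then v_2 = N · v_3 = (-1, -1, 0, 1)ᵀ.
Then v_1 = N · v_2 = (1, 0, 1, -1)ᵀ.

Sanity check: (A − (6)·I) v_1 = (0, 0, 0, 0)ᵀ = 0. ✓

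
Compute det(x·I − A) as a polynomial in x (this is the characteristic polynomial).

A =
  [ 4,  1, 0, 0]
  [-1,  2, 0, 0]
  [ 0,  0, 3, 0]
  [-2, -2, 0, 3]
x^4 - 12*x^3 + 54*x^2 - 108*x + 81

Expanding det(x·I − A) (e.g. by cofactor expansion or by noting that A is similar to its Jordan form J, which has the same characteristic polynomial as A) gives
  χ_A(x) = x^4 - 12*x^3 + 54*x^2 - 108*x + 81
which factors as (x - 3)^4. The eigenvalues (with algebraic multiplicities) are λ = 3 with multiplicity 4.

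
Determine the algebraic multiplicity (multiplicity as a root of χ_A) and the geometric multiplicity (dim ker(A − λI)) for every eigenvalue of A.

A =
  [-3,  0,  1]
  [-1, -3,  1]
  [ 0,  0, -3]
λ = -3: alg = 3, geom = 1

Step 1 — factor the characteristic polynomial to read off the algebraic multiplicities:
  χ_A(x) = (x + 3)^3

Step 2 — compute geometric multiplicities via the rank-nullity identity g(λ) = n − rank(A − λI):
  rank(A − (-3)·I) = 2, so dim ker(A − (-3)·I) = n − 2 = 1

Summary:
  λ = -3: algebraic multiplicity = 3, geometric multiplicity = 1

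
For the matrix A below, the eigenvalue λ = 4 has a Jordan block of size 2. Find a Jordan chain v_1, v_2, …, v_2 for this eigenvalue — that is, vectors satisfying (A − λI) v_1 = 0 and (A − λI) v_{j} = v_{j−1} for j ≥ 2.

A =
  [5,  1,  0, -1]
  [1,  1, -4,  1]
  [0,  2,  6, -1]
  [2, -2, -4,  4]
A Jordan chain for λ = 4 of length 2:
v_1 = (1, 1, 0, 2)ᵀ
v_2 = (1, 0, 0, 0)ᵀ

Let N = A − (4)·I. We want v_2 with N^2 v_2 = 0 but N^1 v_2 ≠ 0; then v_{j-1} := N · v_j for j = 2, …, 2.

Pick v_2 = (1, 0, 0, 0)ᵀ.
Then v_1 = N · v_2 = (1, 1, 0, 2)ᵀ.

Sanity check: (A − (4)·I) v_1 = (0, 0, 0, 0)ᵀ = 0. ✓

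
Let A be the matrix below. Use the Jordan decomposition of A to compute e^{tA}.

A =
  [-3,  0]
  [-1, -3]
e^{tA} =
  [exp(-3*t), 0]
  [-t*exp(-3*t), exp(-3*t)]

Strategy: write A = P · J · P⁻¹ where J is a Jordan canonical form, so e^{tA} = P · e^{tJ} · P⁻¹, and e^{tJ} can be computed block-by-block.

A has Jordan form
J =
  [-3,  1]
  [ 0, -3]
(up to reordering of blocks).

Per-block formulas:
  For a 2×2 Jordan block J_2(-3): exp(t · J_2(-3)) = e^(-3t)·(I + t·N), where N is the 2×2 nilpotent shift.

After assembling e^{tJ} and conjugating by P, we get:

e^{tA} =
  [exp(-3*t), 0]
  [-t*exp(-3*t), exp(-3*t)]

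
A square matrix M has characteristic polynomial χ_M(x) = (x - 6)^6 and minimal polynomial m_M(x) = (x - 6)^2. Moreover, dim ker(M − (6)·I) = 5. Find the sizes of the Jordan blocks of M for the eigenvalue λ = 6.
Block sizes for λ = 6: [2, 1, 1, 1, 1]

Step 1 — from the characteristic polynomial, algebraic multiplicity of λ = 6 is 6. From dim ker(M − (6)·I) = 5, there are exactly 5 Jordan blocks for λ = 6.
Step 2 — from the minimal polynomial, the factor (x − 6)^2 tells us the largest block for λ = 6 has size 2.
Step 3 — with total size 6, 5 blocks, and largest block 2, the block sizes (in nonincreasing order) are [2, 1, 1, 1, 1].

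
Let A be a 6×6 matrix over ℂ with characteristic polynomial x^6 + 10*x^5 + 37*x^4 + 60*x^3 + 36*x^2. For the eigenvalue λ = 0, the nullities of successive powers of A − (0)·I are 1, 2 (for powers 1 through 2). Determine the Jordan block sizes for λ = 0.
Block sizes for λ = 0: [2]

From the dimensions of kernels of powers, the number of Jordan blocks of size at least j is d_j − d_{j−1} where d_j = dim ker(N^j) (with d_0 = 0). Computing the differences gives [1, 1].
The number of blocks of size exactly k is (#blocks of size ≥ k) − (#blocks of size ≥ k + 1), so the partition is: 1 block(s) of size 2.
In nonincreasing order the block sizes are [2].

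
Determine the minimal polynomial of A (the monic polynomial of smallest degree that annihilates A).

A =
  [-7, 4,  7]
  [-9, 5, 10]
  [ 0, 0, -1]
x^3 + 3*x^2 + 3*x + 1

The characteristic polynomial is χ_A(x) = (x + 1)^3, so the eigenvalues are known. The minimal polynomial is
  m_A(x) = Π_λ (x − λ)^{k_λ}
where k_λ is the size of the *largest* Jordan block for λ (equivalently, the smallest k with (A − λI)^k v = 0 for every generalised eigenvector v of λ).

  λ = -1: largest Jordan block has size 3, contributing (x + 1)^3

So m_A(x) = (x + 1)^3 = x^3 + 3*x^2 + 3*x + 1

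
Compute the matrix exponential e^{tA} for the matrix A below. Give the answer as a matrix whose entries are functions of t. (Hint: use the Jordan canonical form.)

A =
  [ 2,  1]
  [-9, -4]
e^{tA} =
  [3*t*exp(-t) + exp(-t), t*exp(-t)]
  [-9*t*exp(-t), -3*t*exp(-t) + exp(-t)]

Strategy: write A = P · J · P⁻¹ where J is a Jordan canonical form, so e^{tA} = P · e^{tJ} · P⁻¹, and e^{tJ} can be computed block-by-block.

A has Jordan form
J =
  [-1,  1]
  [ 0, -1]
(up to reordering of blocks).

Per-block formulas:
  For a 2×2 Jordan block J_2(-1): exp(t · J_2(-1)) = e^(-1t)·(I + t·N), where N is the 2×2 nilpotent shift.

After assembling e^{tJ} and conjugating by P, we get:

e^{tA} =
  [3*t*exp(-t) + exp(-t), t*exp(-t)]
  [-9*t*exp(-t), -3*t*exp(-t) + exp(-t)]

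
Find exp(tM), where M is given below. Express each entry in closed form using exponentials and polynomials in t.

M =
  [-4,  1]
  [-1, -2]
e^{tM} =
  [-t*exp(-3*t) + exp(-3*t), t*exp(-3*t)]
  [-t*exp(-3*t), t*exp(-3*t) + exp(-3*t)]

Strategy: write M = P · J · P⁻¹ where J is a Jordan canonical form, so e^{tM} = P · e^{tJ} · P⁻¹, and e^{tJ} can be computed block-by-block.

M has Jordan form
J =
  [-3,  1]
  [ 0, -3]
(up to reordering of blocks).

Per-block formulas:
  For a 2×2 Jordan block J_2(-3): exp(t · J_2(-3)) = e^(-3t)·(I + t·N), where N is the 2×2 nilpotent shift.

After assembling e^{tJ} and conjugating by P, we get:

e^{tM} =
  [-t*exp(-3*t) + exp(-3*t), t*exp(-3*t)]
  [-t*exp(-3*t), t*exp(-3*t) + exp(-3*t)]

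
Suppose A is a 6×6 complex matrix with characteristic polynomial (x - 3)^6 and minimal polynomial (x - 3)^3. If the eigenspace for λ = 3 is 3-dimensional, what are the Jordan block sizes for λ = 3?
Block sizes for λ = 3: [3, 2, 1]

Step 1 — from the characteristic polynomial, algebraic multiplicity of λ = 3 is 6. From dim ker(A − (3)·I) = 3, there are exactly 3 Jordan blocks for λ = 3.
Step 2 — from the minimal polynomial, the factor (x − 3)^3 tells us the largest block for λ = 3 has size 3.
Step 3 — with total size 6, 3 blocks, and largest block 3, the block sizes (in nonincreasing order) are [3, 2, 1].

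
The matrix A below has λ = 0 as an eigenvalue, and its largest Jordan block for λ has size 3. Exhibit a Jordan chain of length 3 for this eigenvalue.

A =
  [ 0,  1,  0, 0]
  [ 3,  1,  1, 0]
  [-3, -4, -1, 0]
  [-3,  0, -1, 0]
A Jordan chain for λ = 0 of length 3:
v_1 = (3, 0, -9, 3)ᵀ
v_2 = (0, 3, -3, -3)ᵀ
v_3 = (1, 0, 0, 0)ᵀ

Let N = A − (0)·I. We want v_3 with N^3 v_3 = 0 but N^2 v_3 ≠ 0; then v_{j-1} := N · v_j for j = 3, …, 2.

Pick v_3 = (1, 0, 0, 0)ᵀ.
Then v_2 = N · v_3 = (0, 3, -3, -3)ᵀ.
Then v_1 = N · v_2 = (3, 0, -9, 3)ᵀ.

Sanity check: (A − (0)·I) v_1 = (0, 0, 0, 0)ᵀ = 0. ✓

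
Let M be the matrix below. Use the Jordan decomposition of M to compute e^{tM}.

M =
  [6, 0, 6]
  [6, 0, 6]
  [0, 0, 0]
e^{tM} =
  [exp(6*t), 0, exp(6*t) - 1]
  [exp(6*t) - 1, 1, exp(6*t) - 1]
  [0, 0, 1]

Strategy: write M = P · J · P⁻¹ where J is a Jordan canonical form, so e^{tM} = P · e^{tJ} · P⁻¹, and e^{tJ} can be computed block-by-block.

M has Jordan form
J =
  [0, 0, 0]
  [0, 0, 0]
  [0, 0, 6]
(up to reordering of blocks).

Per-block formulas:
  For a 1×1 block at λ = 0: exp(t · [0]) = [e^(0t)].
  For a 1×1 block at λ = 6: exp(t · [6]) = [e^(6t)].

After assembling e^{tJ} and conjugating by P, we get:

e^{tM} =
  [exp(6*t), 0, exp(6*t) - 1]
  [exp(6*t) - 1, 1, exp(6*t) - 1]
  [0, 0, 1]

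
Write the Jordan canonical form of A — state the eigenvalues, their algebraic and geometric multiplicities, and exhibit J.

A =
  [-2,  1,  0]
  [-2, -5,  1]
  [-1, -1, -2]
J_3(-3)

The characteristic polynomial is
  det(x·I − A) = x^3 + 9*x^2 + 27*x + 27 = (x + 3)^3

Eigenvalues and multiplicities (the geometric multiplicity of λ is n − rank(A − λI), which equals the number of Jordan blocks for λ):
  λ = -3: algebraic multiplicity = 3, geometric multiplicity = 1

Determining the block sizes for each eigenvalue:
  λ = -3: one block (gm = 1), so the single block has size am = 3 → block sizes [3]

Assembling the blocks gives a Jordan form
J =
  [-3,  1,  0]
  [ 0, -3,  1]
  [ 0,  0, -3]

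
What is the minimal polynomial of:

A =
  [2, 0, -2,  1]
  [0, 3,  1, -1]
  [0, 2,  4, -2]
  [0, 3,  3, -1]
x^3 - 6*x^2 + 12*x - 8

The characteristic polynomial is χ_A(x) = (x - 2)^4, so the eigenvalues are known. The minimal polynomial is
  m_A(x) = Π_λ (x − λ)^{k_λ}
where k_λ is the size of the *largest* Jordan block for λ (equivalently, the smallest k with (A − λI)^k v = 0 for every generalised eigenvector v of λ).

  λ = 2: largest Jordan block has size 3, contributing (x − 2)^3

So m_A(x) = (x - 2)^3 = x^3 - 6*x^2 + 12*x - 8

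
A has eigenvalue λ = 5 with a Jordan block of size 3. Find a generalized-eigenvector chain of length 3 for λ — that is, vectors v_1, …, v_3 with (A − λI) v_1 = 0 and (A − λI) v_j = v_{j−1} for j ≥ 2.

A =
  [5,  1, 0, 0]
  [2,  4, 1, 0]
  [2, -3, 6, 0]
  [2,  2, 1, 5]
A Jordan chain for λ = 5 of length 3:
v_1 = (2, 0, -4, 6)ᵀ
v_2 = (0, 2, 2, 2)ᵀ
v_3 = (1, 0, 0, 0)ᵀ

Let N = A − (5)·I. We want v_3 with N^3 v_3 = 0 but N^2 v_3 ≠ 0; then v_{j-1} := N · v_j for j = 3, …, 2.

Pick v_3 = (1, 0, 0, 0)ᵀ.
Then v_2 = N · v_3 = (0, 2, 2, 2)ᵀ.
Then v_1 = N · v_2 = (2, 0, -4, 6)ᵀ.

Sanity check: (A − (5)·I) v_1 = (0, 0, 0, 0)ᵀ = 0. ✓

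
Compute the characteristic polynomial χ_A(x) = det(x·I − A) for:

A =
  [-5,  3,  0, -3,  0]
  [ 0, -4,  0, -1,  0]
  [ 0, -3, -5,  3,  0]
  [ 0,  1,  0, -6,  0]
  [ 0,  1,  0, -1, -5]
x^5 + 25*x^4 + 250*x^3 + 1250*x^2 + 3125*x + 3125

Expanding det(x·I − A) (e.g. by cofactor expansion or by noting that A is similar to its Jordan form J, which has the same characteristic polynomial as A) gives
  χ_A(x) = x^5 + 25*x^4 + 250*x^3 + 1250*x^2 + 3125*x + 3125
which factors as (x + 5)^5. The eigenvalues (with algebraic multiplicities) are λ = -5 with multiplicity 5.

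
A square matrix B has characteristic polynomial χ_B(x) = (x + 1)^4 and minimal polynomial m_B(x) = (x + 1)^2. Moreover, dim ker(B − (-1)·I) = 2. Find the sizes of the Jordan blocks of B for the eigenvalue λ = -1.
Block sizes for λ = -1: [2, 2]

Step 1 — from the characteristic polynomial, algebraic multiplicity of λ = -1 is 4. From dim ker(B − (-1)·I) = 2, there are exactly 2 Jordan blocks for λ = -1.
Step 2 — from the minimal polynomial, the factor (x + 1)^2 tells us the largest block for λ = -1 has size 2.
Step 3 — with total size 4, 2 blocks, and largest block 2, the block sizes (in nonincreasing order) are [2, 2].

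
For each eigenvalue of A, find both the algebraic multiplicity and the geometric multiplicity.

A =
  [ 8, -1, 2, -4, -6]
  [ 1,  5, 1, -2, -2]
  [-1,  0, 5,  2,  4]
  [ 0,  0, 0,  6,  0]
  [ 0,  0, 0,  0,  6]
λ = 6: alg = 5, geom = 3

Step 1 — factor the characteristic polynomial to read off the algebraic multiplicities:
  χ_A(x) = (x - 6)^5

Step 2 — compute geometric multiplicities via the rank-nullity identity g(λ) = n − rank(A − λI):
  rank(A − (6)·I) = 2, so dim ker(A − (6)·I) = n − 2 = 3

Summary:
  λ = 6: algebraic multiplicity = 5, geometric multiplicity = 3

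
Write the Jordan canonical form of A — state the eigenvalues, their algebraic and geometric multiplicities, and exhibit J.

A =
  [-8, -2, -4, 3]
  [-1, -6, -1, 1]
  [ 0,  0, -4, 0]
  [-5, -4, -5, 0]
J_2(-5) ⊕ J_1(-4) ⊕ J_1(-4)

The characteristic polynomial is
  det(x·I − A) = x^4 + 18*x^3 + 121*x^2 + 360*x + 400 = (x + 4)^2*(x + 5)^2

Eigenvalues and multiplicities (the geometric multiplicity of λ is n − rank(A − λI), which equals the number of Jordan blocks for λ):
  λ = -5: algebraic multiplicity = 2, geometric multiplicity = 1
  λ = -4: algebraic multiplicity = 2, geometric multiplicity = 2

Determining the block sizes for each eigenvalue:
  λ = -5: one block (gm = 1), so the single block has size am = 2 → block sizes [2]
  λ = -4: gm = am = 2, so every block has size 1 → block sizes [1, 1]

Assembling the blocks gives a Jordan form
J =
  [-5,  1,  0,  0]
  [ 0, -5,  0,  0]
  [ 0,  0, -4,  0]
  [ 0,  0,  0, -4]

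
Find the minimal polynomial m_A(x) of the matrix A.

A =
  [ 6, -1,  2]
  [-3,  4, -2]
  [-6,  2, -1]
x^2 - 6*x + 9

The characteristic polynomial is χ_A(x) = (x - 3)^3, so the eigenvalues are known. The minimal polynomial is
  m_A(x) = Π_λ (x − λ)^{k_λ}
where k_λ is the size of the *largest* Jordan block for λ (equivalently, the smallest k with (A − λI)^k v = 0 for every generalised eigenvector v of λ).

  λ = 3: largest Jordan block has size 2, contributing (x − 3)^2

So m_A(x) = (x - 3)^2 = x^2 - 6*x + 9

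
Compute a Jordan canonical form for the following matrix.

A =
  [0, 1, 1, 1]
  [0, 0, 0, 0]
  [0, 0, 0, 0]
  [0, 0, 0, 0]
J_2(0) ⊕ J_1(0) ⊕ J_1(0)

The characteristic polynomial is
  det(x·I − A) = x^4

Eigenvalues and multiplicities (the geometric multiplicity of λ is n − rank(A − λI), which equals the number of Jordan blocks for λ):
  λ = 0: algebraic multiplicity = 4, geometric multiplicity = 3

Determining the block sizes for each eigenvalue:
  λ = 0: 3 blocks summing to 4 forces exactly one block of size 2 and the rest size 1 → block sizes [2, 1, 1]

Assembling the blocks gives a Jordan form
J =
  [0, 1, 0, 0]
  [0, 0, 0, 0]
  [0, 0, 0, 0]
  [0, 0, 0, 0]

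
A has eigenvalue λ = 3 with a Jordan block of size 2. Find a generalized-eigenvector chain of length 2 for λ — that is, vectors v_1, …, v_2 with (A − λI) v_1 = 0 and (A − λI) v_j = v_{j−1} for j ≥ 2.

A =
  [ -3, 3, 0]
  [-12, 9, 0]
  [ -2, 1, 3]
A Jordan chain for λ = 3 of length 2:
v_1 = (-6, -12, -2)ᵀ
v_2 = (1, 0, 0)ᵀ

Let N = A − (3)·I. We want v_2 with N^2 v_2 = 0 but N^1 v_2 ≠ 0; then v_{j-1} := N · v_j for j = 2, …, 2.

Pick v_2 = (1, 0, 0)ᵀ.
Then v_1 = N · v_2 = (-6, -12, -2)ᵀ.

Sanity check: (A − (3)·I) v_1 = (0, 0, 0)ᵀ = 0. ✓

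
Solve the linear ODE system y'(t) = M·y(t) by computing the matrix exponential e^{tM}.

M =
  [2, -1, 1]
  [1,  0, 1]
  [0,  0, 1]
e^{tM} =
  [t*exp(t) + exp(t), -t*exp(t), t*exp(t)]
  [t*exp(t), -t*exp(t) + exp(t), t*exp(t)]
  [0, 0, exp(t)]

Strategy: write M = P · J · P⁻¹ where J is a Jordan canonical form, so e^{tM} = P · e^{tJ} · P⁻¹, and e^{tJ} can be computed block-by-block.

M has Jordan form
J =
  [1, 1, 0]
  [0, 1, 0]
  [0, 0, 1]
(up to reordering of blocks).

Per-block formulas:
  For a 1×1 block at λ = 1: exp(t · [1]) = [e^(1t)].
  For a 2×2 Jordan block J_2(1): exp(t · J_2(1)) = e^(1t)·(I + t·N), where N is the 2×2 nilpotent shift.

After assembling e^{tJ} and conjugating by P, we get:

e^{tM} =
  [t*exp(t) + exp(t), -t*exp(t), t*exp(t)]
  [t*exp(t), -t*exp(t) + exp(t), t*exp(t)]
  [0, 0, exp(t)]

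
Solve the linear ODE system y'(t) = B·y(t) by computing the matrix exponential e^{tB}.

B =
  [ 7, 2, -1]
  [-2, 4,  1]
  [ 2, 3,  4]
e^{tB} =
  [-t^2*exp(5*t) + 2*t*exp(5*t) + exp(5*t), -t^2*exp(5*t)/2 + 2*t*exp(5*t), t^2*exp(5*t)/2 - t*exp(5*t)]
  [-2*t*exp(5*t), -t*exp(5*t) + exp(5*t), t*exp(5*t)]
  [-2*t^2*exp(5*t) + 2*t*exp(5*t), -t^2*exp(5*t) + 3*t*exp(5*t), t^2*exp(5*t) - t*exp(5*t) + exp(5*t)]

Strategy: write B = P · J · P⁻¹ where J is a Jordan canonical form, so e^{tB} = P · e^{tJ} · P⁻¹, and e^{tJ} can be computed block-by-block.

B has Jordan form
J =
  [5, 1, 0]
  [0, 5, 1]
  [0, 0, 5]
(up to reordering of blocks).

Per-block formulas:
  For a 3×3 Jordan block J_3(5): exp(t · J_3(5)) = e^(5t)·(I + t·N + (t^2/2)·N^2), where N is the 3×3 nilpotent shift.

After assembling e^{tJ} and conjugating by P, we get:

e^{tB} =
  [-t^2*exp(5*t) + 2*t*exp(5*t) + exp(5*t), -t^2*exp(5*t)/2 + 2*t*exp(5*t), t^2*exp(5*t)/2 - t*exp(5*t)]
  [-2*t*exp(5*t), -t*exp(5*t) + exp(5*t), t*exp(5*t)]
  [-2*t^2*exp(5*t) + 2*t*exp(5*t), -t^2*exp(5*t) + 3*t*exp(5*t), t^2*exp(5*t) - t*exp(5*t) + exp(5*t)]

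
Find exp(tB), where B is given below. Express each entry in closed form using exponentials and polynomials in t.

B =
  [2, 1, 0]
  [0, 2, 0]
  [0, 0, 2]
e^{tB} =
  [exp(2*t), t*exp(2*t), 0]
  [0, exp(2*t), 0]
  [0, 0, exp(2*t)]

Strategy: write B = P · J · P⁻¹ where J is a Jordan canonical form, so e^{tB} = P · e^{tJ} · P⁻¹, and e^{tJ} can be computed block-by-block.

B has Jordan form
J =
  [2, 1, 0]
  [0, 2, 0]
  [0, 0, 2]
(up to reordering of blocks).

Per-block formulas:
  For a 1×1 block at λ = 2: exp(t · [2]) = [e^(2t)].
  For a 2×2 Jordan block J_2(2): exp(t · J_2(2)) = e^(2t)·(I + t·N), where N is the 2×2 nilpotent shift.

After assembling e^{tJ} and conjugating by P, we get:

e^{tB} =
  [exp(2*t), t*exp(2*t), 0]
  [0, exp(2*t), 0]
  [0, 0, exp(2*t)]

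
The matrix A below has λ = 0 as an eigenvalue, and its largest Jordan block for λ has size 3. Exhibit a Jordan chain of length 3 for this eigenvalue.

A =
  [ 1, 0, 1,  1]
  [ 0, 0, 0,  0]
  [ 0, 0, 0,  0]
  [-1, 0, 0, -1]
A Jordan chain for λ = 0 of length 3:
v_1 = (1, 0, 0, -1)ᵀ
v_2 = (1, 0, 0, 0)ᵀ
v_3 = (0, 0, 1, 0)ᵀ

Let N = A − (0)·I. We want v_3 with N^3 v_3 = 0 but N^2 v_3 ≠ 0; then v_{j-1} := N · v_j for j = 3, …, 2.

Pick v_3 = (0, 0, 1, 0)ᵀ.
Then v_2 = N · v_3 = (1, 0, 0, 0)ᵀ.
Then v_1 = N · v_2 = (1, 0, 0, -1)ᵀ.

Sanity check: (A − (0)·I) v_1 = (0, 0, 0, 0)ᵀ = 0. ✓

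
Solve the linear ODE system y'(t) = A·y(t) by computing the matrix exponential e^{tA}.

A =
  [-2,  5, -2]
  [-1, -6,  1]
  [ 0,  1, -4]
e^{tA} =
  [-t^2*exp(-4*t)/2 + 2*t*exp(-4*t) + exp(-4*t), -t^2*exp(-4*t) + 5*t*exp(-4*t), t^2*exp(-4*t)/2 - 2*t*exp(-4*t)]
  [-t*exp(-4*t), -2*t*exp(-4*t) + exp(-4*t), t*exp(-4*t)]
  [-t^2*exp(-4*t)/2, -t^2*exp(-4*t) + t*exp(-4*t), t^2*exp(-4*t)/2 + exp(-4*t)]

Strategy: write A = P · J · P⁻¹ where J is a Jordan canonical form, so e^{tA} = P · e^{tJ} · P⁻¹, and e^{tJ} can be computed block-by-block.

A has Jordan form
J =
  [-4,  1,  0]
  [ 0, -4,  1]
  [ 0,  0, -4]
(up to reordering of blocks).

Per-block formulas:
  For a 3×3 Jordan block J_3(-4): exp(t · J_3(-4)) = e^(-4t)·(I + t·N + (t^2/2)·N^2), where N is the 3×3 nilpotent shift.

After assembling e^{tJ} and conjugating by P, we get:

e^{tA} =
  [-t^2*exp(-4*t)/2 + 2*t*exp(-4*t) + exp(-4*t), -t^2*exp(-4*t) + 5*t*exp(-4*t), t^2*exp(-4*t)/2 - 2*t*exp(-4*t)]
  [-t*exp(-4*t), -2*t*exp(-4*t) + exp(-4*t), t*exp(-4*t)]
  [-t^2*exp(-4*t)/2, -t^2*exp(-4*t) + t*exp(-4*t), t^2*exp(-4*t)/2 + exp(-4*t)]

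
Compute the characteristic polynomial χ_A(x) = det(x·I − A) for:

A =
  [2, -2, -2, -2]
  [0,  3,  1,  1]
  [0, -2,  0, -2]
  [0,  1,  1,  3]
x^4 - 8*x^3 + 24*x^2 - 32*x + 16

Expanding det(x·I − A) (e.g. by cofactor expansion or by noting that A is similar to its Jordan form J, which has the same characteristic polynomial as A) gives
  χ_A(x) = x^4 - 8*x^3 + 24*x^2 - 32*x + 16
which factors as (x - 2)^4. The eigenvalues (with algebraic multiplicities) are λ = 2 with multiplicity 4.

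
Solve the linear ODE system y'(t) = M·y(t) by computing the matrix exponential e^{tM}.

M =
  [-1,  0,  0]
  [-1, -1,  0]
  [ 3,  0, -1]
e^{tM} =
  [exp(-t), 0, 0]
  [-t*exp(-t), exp(-t), 0]
  [3*t*exp(-t), 0, exp(-t)]

Strategy: write M = P · J · P⁻¹ where J is a Jordan canonical form, so e^{tM} = P · e^{tJ} · P⁻¹, and e^{tJ} can be computed block-by-block.

M has Jordan form
J =
  [-1,  1,  0]
  [ 0, -1,  0]
  [ 0,  0, -1]
(up to reordering of blocks).

Per-block formulas:
  For a 1×1 block at λ = -1: exp(t · [-1]) = [e^(-1t)].
  For a 2×2 Jordan block J_2(-1): exp(t · J_2(-1)) = e^(-1t)·(I + t·N), where N is the 2×2 nilpotent shift.

After assembling e^{tJ} and conjugating by P, we get:

e^{tM} =
  [exp(-t), 0, 0]
  [-t*exp(-t), exp(-t), 0]
  [3*t*exp(-t), 0, exp(-t)]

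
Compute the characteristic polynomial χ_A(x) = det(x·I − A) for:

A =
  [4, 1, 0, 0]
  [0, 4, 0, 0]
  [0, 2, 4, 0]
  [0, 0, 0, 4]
x^4 - 16*x^3 + 96*x^2 - 256*x + 256

Expanding det(x·I − A) (e.g. by cofactor expansion or by noting that A is similar to its Jordan form J, which has the same characteristic polynomial as A) gives
  χ_A(x) = x^4 - 16*x^3 + 96*x^2 - 256*x + 256
which factors as (x - 4)^4. The eigenvalues (with algebraic multiplicities) are λ = 4 with multiplicity 4.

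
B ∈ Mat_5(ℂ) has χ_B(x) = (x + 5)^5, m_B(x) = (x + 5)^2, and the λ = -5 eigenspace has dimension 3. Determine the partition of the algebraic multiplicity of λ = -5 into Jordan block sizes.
Block sizes for λ = -5: [2, 2, 1]

Step 1 — from the characteristic polynomial, algebraic multiplicity of λ = -5 is 5. From dim ker(B − (-5)·I) = 3, there are exactly 3 Jordan blocks for λ = -5.
Step 2 — from the minimal polynomial, the factor (x + 5)^2 tells us the largest block for λ = -5 has size 2.
Step 3 — with total size 5, 3 blocks, and largest block 2, the block sizes (in nonincreasing order) are [2, 2, 1].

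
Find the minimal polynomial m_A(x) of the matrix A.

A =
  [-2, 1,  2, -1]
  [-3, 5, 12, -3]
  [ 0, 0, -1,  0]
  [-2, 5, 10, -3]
x^3 - 3*x - 2

The characteristic polynomial is χ_A(x) = (x - 2)*(x + 1)^3, so the eigenvalues are known. The minimal polynomial is
  m_A(x) = Π_λ (x − λ)^{k_λ}
where k_λ is the size of the *largest* Jordan block for λ (equivalently, the smallest k with (A − λI)^k v = 0 for every generalised eigenvector v of λ).

  λ = -1: largest Jordan block has size 2, contributing (x + 1)^2
  λ = 2: largest Jordan block has size 1, contributing (x − 2)

So m_A(x) = (x - 2)*(x + 1)^2 = x^3 - 3*x - 2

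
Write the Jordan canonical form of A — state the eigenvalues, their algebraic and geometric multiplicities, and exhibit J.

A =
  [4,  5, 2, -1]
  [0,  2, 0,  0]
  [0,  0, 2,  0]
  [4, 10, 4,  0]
J_2(2) ⊕ J_1(2) ⊕ J_1(2)

The characteristic polynomial is
  det(x·I − A) = x^4 - 8*x^3 + 24*x^2 - 32*x + 16 = (x - 2)^4

Eigenvalues and multiplicities (the geometric multiplicity of λ is n − rank(A − λI), which equals the number of Jordan blocks for λ):
  λ = 2: algebraic multiplicity = 4, geometric multiplicity = 3

Determining the block sizes for each eigenvalue:
  λ = 2: 3 blocks summing to 4 forces exactly one block of size 2 and the rest size 1 → block sizes [2, 1, 1]

Assembling the blocks gives a Jordan form
J =
  [2, 1, 0, 0]
  [0, 2, 0, 0]
  [0, 0, 2, 0]
  [0, 0, 0, 2]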